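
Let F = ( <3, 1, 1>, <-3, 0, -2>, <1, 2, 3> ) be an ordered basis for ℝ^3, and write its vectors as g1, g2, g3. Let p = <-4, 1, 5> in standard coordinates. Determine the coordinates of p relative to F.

<-3, -1, 2>

Write p = c_1 g1 + ... + c_3 g3 and solve for the c_i.
Solving this 3x3 system gives c = (-3, -1, 2).
Check: -3g1 - g2 + 2g3 = <-4, 1, 5>.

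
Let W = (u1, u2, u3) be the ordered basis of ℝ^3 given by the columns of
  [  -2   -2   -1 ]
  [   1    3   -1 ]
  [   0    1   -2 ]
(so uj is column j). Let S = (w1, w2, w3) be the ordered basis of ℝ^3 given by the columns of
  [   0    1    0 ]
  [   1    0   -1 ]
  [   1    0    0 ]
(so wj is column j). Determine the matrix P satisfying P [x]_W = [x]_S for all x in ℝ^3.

Let M have columns uj and N have columns wj. Then for every x, N [x]_S = x = M [x]_W, so P = N^(-1) M.
Since det N = -1, N^(-1) has integer entries; multiplying gives P = [[0, 1, -2], [-2, -2, -1], [-1, -2, -1]].

[[0, 1, -2], [-2, -2, -1], [-1, -2, -1]]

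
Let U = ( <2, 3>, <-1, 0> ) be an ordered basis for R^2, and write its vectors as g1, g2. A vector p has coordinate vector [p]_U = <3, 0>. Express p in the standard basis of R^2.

By definition p = 3g1 + 0·g2.
Summing componentwise gives <6, 9>.

<6, 9>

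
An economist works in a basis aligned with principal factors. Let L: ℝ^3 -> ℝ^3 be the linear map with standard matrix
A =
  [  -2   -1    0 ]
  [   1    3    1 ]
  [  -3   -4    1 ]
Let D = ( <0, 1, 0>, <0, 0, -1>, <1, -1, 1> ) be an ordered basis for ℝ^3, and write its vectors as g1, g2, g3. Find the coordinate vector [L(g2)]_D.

Column 2 of [L]_D is the D-coordinate vector of L(g2).
In standard coordinates L(g2) = A g2 = <0, -1, -1>.
Converting to D: <0, -1, -1> = -g1 + g2 + 0·g3, so the coordinate vector is <-1, 1, 0>.

<-1, 1, 0>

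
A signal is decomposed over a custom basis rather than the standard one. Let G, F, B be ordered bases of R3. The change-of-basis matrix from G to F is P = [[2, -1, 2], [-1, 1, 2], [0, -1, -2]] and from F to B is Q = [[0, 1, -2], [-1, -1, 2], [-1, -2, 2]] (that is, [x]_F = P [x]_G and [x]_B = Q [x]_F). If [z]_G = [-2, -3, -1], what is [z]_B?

Composing the changes, [z]_B = Q P [z]_G.
Q P = [[-1, 3, 6], [-1, -2, -8], [0, -3, -10]]; applying this to [-2, -3, -1] gives [-13, 16, 19].

[-13, 16, 19]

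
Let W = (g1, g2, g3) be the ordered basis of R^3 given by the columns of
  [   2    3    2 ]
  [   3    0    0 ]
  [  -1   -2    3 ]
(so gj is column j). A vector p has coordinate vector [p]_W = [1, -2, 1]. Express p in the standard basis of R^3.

[-2, 3, 6]

The coordinates say p = g1 - 2g2 + g3; adding the scaled basis vectors gives [-2, 3, 6].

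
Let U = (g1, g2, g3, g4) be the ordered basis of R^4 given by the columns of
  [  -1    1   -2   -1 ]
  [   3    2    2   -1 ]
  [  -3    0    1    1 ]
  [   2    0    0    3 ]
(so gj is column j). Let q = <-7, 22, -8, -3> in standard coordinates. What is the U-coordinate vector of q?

We seek scalars with c_1 g1 + ... + c_4 g4 = q; equivalently solve M c = q where the columns of M are g1, ..., g4.
Gaussian elimination on [M | q] yields c = (3, 1, 4, -3).
Check: 3g1 + g2 + 4g3 - 3g4 = <-7, 22, -8, -3>.

<3, 1, 4, -3>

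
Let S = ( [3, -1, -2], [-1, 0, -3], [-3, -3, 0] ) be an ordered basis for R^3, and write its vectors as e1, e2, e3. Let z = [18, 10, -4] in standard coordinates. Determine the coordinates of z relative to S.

[2, 0, -4]

[z]_S is the unique c with M c = z, where M has columns e1, ..., e3.
Solving this 3x3 system gives c = (2, 0, -4).
Check: 2e1 + 0·e2 - 4e3 = [18, 10, -4].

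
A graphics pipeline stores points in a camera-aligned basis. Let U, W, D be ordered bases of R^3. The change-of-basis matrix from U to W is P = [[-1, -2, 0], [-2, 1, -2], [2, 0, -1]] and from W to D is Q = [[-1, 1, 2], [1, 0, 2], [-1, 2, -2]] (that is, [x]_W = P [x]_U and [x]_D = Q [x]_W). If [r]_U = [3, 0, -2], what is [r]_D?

[17, 13, -17]

Apply P to get W-coordinates [-3, -2, 8], then Q to get D-coordinates.
The result is [r]_D = [17, 13, -17].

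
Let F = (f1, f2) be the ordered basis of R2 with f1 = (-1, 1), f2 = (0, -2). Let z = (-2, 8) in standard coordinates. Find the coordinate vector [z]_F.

We seek scalars with c_1 f1 + c_2 f2 = z; equivalently solve M c = z where the columns of M are f1, f2.
System: -c_1 + 0c_2 = -2, c_1 - 2c_2 = 8; solving gives c_1 = 2, c_2 = -3.
Check: 2f1 - 3f2 = (-2, 8).

(2, -3)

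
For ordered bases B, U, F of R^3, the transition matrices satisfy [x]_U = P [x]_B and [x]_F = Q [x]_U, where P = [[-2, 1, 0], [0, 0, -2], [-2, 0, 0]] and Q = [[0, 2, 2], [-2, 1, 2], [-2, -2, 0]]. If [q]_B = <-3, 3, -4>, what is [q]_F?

Composing the changes, [q]_F = Q P [q]_B.
Q P = [[-4, 0, -4], [0, -2, -2], [4, -2, 4]]; applying this to <-3, 3, -4> gives <28, 2, -34>.

<28, 2, -34>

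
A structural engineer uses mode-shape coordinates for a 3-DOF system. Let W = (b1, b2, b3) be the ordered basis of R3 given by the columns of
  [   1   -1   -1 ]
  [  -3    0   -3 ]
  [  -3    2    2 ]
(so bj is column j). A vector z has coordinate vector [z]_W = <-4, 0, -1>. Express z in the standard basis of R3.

The coordinates say z = -4b1 + 0·b2 - b3; adding the scaled basis vectors gives <-3, 15, 10>.

<-3, 15, 10>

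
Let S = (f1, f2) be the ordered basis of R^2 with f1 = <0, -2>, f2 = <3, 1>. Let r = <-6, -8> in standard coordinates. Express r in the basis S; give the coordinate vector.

<3, -2>

We seek scalars with c_1 f1 + c_2 f2 = r; equivalently solve M c = r where the columns of M are f1, f2.
System: 0c_1 + 3c_2 = -6, -2c_1 + c_2 = -8; solving gives c_1 = 3, c_2 = -2.
Check: 3f1 - 2f2 = <-6, -8>.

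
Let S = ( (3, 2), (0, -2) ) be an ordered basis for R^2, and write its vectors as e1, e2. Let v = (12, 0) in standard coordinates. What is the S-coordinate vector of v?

We seek scalars with c_1 e1 + c_2 e2 = v; equivalently solve M c = v where the columns of M are e1, e2.
System: 3c_1 + 0c_2 = 12, 2c_1 - 2c_2 = 0; solving gives c_1 = 4, c_2 = 4.
Check: 4e1 + 4e2 = (12, 0).

(4, 4)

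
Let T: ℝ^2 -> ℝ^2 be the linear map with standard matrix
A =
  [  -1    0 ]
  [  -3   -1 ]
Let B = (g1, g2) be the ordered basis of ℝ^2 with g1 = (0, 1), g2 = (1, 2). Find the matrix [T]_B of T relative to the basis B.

[[-1, -3], [0, -1]]

The j-th column of [T]_B is [T(gj)]_B.
T(g1) = A g1 = (0, -1) = -g1 + 0·g2, so column 1 is (-1, 0).
Repeating for g2 and assembling the columns gives [[-1, -3], [0, -1]].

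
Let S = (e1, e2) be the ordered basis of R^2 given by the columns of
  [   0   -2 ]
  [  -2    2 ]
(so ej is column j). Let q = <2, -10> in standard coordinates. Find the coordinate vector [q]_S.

<4, -1>

[q]_S is the unique c with M c = q, where M has columns e1, e2.
System: 0c_1 - 2c_2 = 2, -2c_1 + 2c_2 = -10; solving gives c_1 = 4, c_2 = -1.
Check: 4e1 - e2 = <2, -10>.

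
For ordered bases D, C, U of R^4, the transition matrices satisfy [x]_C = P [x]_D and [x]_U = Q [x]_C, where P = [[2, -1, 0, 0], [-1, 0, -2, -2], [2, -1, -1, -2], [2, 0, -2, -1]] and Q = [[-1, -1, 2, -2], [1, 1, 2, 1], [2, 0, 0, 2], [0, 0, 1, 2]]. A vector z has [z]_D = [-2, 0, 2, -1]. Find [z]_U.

Composing the changes, [z]_U = Q P [z]_D.
Q P = [[-1, -1, 4, 0], [7, -3, -6, -7], [8, -2, -4, -2], [6, -1, -5, -4]]; applying this to [-2, 0, 2, -1] gives [10, -19, -22, -18].

[10, -19, -22, -18]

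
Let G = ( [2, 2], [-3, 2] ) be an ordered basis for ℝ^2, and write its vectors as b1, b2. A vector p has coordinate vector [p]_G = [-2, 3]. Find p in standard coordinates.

[-13, 2]

By definition p = -2b1 + 3b2.
Summing componentwise gives [-13, 2].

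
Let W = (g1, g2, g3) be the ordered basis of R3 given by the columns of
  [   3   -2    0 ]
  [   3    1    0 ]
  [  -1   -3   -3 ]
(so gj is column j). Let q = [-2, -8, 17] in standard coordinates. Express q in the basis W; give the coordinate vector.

Write q = c_1 g1 + ... + c_3 g3 and solve for the c_i.
Row-reducing the augmented matrix [M | q] gives c = (-2, -2, -3).
Check: -2g1 - 2g2 - 3g3 = [-2, -8, 17].

[-2, -2, -3]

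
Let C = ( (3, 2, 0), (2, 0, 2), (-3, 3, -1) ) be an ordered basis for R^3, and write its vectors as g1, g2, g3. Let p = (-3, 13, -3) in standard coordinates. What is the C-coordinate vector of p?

We seek scalars with c_1 g1 + ... + c_3 g3 = p; equivalently solve M c = p where the columns of M are g1, ..., g3.
Row-reducing the augmented matrix [M | p] gives c = (2, 0, 3).
Check: 2g1 + 0·g2 + 3g3 = (-3, 13, -3).

(2, 0, 3)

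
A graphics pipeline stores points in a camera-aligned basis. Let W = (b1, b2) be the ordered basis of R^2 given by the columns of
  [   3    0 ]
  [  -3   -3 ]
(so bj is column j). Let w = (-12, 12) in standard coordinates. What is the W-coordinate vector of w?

(-4, 0)

We seek scalars with c_1 b1 + c_2 b2 = w; equivalently solve M c = w where the columns of M are b1, b2.
System: 3c_1 + 0c_2 = -12, -3c_1 - 3c_2 = 12; solving gives c_1 = -4, c_2 = 0.
Check: -4b1 + 0·b2 = (-12, 12).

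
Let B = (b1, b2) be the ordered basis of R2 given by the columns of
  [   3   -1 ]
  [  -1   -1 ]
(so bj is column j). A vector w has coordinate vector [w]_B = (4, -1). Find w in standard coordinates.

(13, -3)

The coordinates say w = 4b1 - b2; adding the scaled basis vectors gives (13, -3).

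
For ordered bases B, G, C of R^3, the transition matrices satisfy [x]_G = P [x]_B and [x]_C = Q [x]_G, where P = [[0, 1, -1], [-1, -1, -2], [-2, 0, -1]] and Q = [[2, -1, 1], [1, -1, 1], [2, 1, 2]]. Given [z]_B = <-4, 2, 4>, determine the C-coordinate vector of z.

First [z]_G = P [z]_B = <-2, -6, 4>.
Then [z]_C = Q [z]_G = <6, 8, -2>.

<6, 8, -2>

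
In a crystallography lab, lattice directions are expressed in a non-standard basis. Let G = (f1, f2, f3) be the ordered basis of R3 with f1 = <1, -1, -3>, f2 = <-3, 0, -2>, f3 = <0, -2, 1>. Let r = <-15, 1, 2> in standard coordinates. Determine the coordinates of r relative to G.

[r]_G is the unique c with M c = r, where M has columns f1, ..., f3.
Gaussian elimination on [M | r] yields c = (-3, 4, 1).
Check: -3f1 + 4f2 + f3 = <-15, 1, 2>.

<-3, 4, 1>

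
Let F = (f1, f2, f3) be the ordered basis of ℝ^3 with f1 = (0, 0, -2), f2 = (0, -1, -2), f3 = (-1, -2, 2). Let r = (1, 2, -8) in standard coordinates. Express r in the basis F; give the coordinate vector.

(3, 0, -1)

[r]_F is the unique c with M c = r, where M has columns f1, ..., f3.
Solving this 3x3 system gives c = (3, 0, -1).
Check: 3f1 + 0·f2 - f3 = (1, 2, -8).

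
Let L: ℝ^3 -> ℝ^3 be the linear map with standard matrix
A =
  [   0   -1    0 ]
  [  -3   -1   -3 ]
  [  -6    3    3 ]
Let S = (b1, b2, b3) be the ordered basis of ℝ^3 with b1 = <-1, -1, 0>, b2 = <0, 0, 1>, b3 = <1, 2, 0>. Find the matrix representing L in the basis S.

The j-th column of [L]_S is [L(bj)]_S.
L(b1) = A b1 = <1, 4, 3> = 2b1 + 3b2 + 3b3, so column 1 is <2, 3, 3>.
Repeating for b2, b3 and assembling the columns gives [[2, -3, -1], [3, 3, 0], [3, -3, -3]].

[[2, -3, -1], [3, 3, 0], [3, -3, -3]]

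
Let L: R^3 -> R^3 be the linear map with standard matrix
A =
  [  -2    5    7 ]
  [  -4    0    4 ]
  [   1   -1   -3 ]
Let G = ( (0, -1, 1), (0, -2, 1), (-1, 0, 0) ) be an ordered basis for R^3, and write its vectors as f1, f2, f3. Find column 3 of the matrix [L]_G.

Compute L(f3) = A f3 = (2, 4, -1) in standard coordinates.
Then write this in G-coordinates: solve for y in y_1 f1 + ... + y_3 f3 = (2, 4, -1).
This gives y = (2, -3, -2), which is column 3 of [L]_G.

(2, -3, -2)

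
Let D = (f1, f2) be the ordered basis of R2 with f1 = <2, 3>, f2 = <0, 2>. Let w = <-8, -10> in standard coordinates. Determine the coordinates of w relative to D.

<-4, 1>

We seek scalars with c_1 f1 + c_2 f2 = w; equivalently solve M c = w where the columns of M are f1, f2.
System: 2c_1 + 0c_2 = -8, 3c_1 + 2c_2 = -10; solving gives c_1 = -4, c_2 = 1.
Check: -4f1 + f2 = <-8, -10>.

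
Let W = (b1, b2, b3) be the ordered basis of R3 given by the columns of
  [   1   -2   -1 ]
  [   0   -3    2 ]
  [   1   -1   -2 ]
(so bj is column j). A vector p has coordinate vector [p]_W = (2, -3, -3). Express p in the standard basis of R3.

p = M [p]_W, where M has columns b1, ..., b3.
Carrying out the matrix-vector product, p = (11, 3, 11).

(11, 3, 11)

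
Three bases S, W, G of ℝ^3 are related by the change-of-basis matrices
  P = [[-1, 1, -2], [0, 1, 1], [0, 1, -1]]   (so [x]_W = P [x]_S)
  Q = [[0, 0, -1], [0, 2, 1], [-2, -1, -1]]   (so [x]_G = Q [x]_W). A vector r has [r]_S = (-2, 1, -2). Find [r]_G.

(-3, 1, -16)

Apply P to get W-coordinates (7, -1, 3), then Q to get G-coordinates.
The result is [r]_G = (-3, 1, -16).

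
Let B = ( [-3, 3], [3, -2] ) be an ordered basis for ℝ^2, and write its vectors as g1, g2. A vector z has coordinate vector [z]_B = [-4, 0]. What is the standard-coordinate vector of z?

By definition z = -4g1 + 0·g2.
Summing componentwise gives [12, -12].

[12, -12]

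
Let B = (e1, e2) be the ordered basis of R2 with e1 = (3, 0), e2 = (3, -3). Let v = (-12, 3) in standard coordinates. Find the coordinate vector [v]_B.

Write v = c_1 e1 + c_2 e2 and solve for the c_i.
System: 3c_1 + 3c_2 = -12, 0c_1 - 3c_2 = 3; solving gives c_1 = -3, c_2 = -1.
Check: -3e1 - e2 = (-12, 3).

(-3, -1)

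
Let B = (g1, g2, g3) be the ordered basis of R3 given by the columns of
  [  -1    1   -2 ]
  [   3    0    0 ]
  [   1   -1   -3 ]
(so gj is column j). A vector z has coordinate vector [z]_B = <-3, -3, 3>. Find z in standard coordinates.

z = M [z]_B, where M has columns g1, ..., g3.
Carrying out the matrix-vector product, z = <-6, -9, -9>.

<-6, -9, -9>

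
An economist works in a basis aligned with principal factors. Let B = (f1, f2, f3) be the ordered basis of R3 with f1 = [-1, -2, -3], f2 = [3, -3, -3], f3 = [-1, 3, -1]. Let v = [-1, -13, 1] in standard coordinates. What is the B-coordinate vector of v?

[2, -1, -4]

[v]_B is the unique c with M c = v, where M has columns f1, ..., f3.
Gaussian elimination on [M | v] yields c = (2, -1, -4).
Check: 2f1 - f2 - 4f3 = [-1, -13, 1].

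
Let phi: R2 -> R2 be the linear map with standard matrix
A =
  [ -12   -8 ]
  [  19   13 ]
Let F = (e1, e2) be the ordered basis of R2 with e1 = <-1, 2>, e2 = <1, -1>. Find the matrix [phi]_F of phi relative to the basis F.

[[3, 2], [-1, -2]]

With P the matrix whose columns are e1, e2, [phi]_F = P^(-1) A P.
Column by column: phi(e1) = A e1 = <-4, 7>; its F-coordinates <3, -1> give column 1.
Continuing for each basis vector yields [phi]_F = [[3, 2], [-1, -2]].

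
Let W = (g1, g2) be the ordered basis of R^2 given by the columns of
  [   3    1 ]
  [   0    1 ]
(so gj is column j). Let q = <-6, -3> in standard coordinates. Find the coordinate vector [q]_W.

Write q = c_1 g1 + c_2 g2 and solve for the c_i.
System: 3c_1 + c_2 = -6, 0c_1 + c_2 = -3; solving gives c_1 = -1, c_2 = -3.
Check: -g1 - 3g2 = <-6, -3>.

<-1, -3>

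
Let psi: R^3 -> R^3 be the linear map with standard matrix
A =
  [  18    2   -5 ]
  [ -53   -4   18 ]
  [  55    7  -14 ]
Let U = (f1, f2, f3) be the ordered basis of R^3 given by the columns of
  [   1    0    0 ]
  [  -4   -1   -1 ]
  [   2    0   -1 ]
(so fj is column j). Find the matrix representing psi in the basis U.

[[0, -2, 3], [0, 1, 3], [1, 3, -1]]

Let P have columns f1, ..., f3. Then [psi]_U = P^(-1) A P.
Here det P = 1, so P^(-1) is integer; computing A P first and then P^(-1)(A P) gives [[0, -2, 3], [0, 1, 3], [1, 3, -1]].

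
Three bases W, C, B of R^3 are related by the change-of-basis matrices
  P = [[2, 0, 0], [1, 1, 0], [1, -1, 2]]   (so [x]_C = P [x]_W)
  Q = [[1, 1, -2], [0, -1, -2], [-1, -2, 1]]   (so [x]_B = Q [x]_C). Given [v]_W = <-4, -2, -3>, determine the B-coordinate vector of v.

First [v]_C = P [v]_W = <-8, -6, -8>.
Then [v]_B = Q [v]_C = <2, 22, 12>.

<2, 22, 12>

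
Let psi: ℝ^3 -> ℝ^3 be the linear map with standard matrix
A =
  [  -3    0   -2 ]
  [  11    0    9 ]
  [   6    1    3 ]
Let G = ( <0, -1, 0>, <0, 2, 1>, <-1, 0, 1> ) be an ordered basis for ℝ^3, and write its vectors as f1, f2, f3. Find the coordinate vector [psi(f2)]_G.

<-3, 3, 2>

Compute psi(f2) = A f2 = <-2, 9, 5> in standard coordinates.
Then write this in G-coordinates: solve for y in y_1 f1 + ... + y_3 f3 = <-2, 9, 5>.
This gives y = <-3, 3, 2>, which is column 2 of [psi]_G.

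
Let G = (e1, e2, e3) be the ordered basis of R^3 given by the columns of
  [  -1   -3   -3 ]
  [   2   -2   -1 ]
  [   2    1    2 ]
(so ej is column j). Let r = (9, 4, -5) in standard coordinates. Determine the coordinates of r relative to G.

Write r = c_1 e1 + ... + c_3 e3 and solve for the c_i.
Gaussian elimination on [M | r] yields c = (0, -1, -2).
Check: 0·e1 - e2 - 2e3 = (9, 4, -5).

(0, -1, -2)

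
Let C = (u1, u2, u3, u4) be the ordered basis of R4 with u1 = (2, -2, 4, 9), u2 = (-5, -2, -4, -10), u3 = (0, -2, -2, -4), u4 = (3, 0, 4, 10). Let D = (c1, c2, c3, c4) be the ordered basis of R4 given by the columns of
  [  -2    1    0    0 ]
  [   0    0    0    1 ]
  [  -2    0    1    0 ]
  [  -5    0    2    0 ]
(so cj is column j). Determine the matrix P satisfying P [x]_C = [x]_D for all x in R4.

[[-1, 2, 0, -2], [0, -1, 0, -1], [2, 0, -2, 0], [-2, -2, -2, 0]]

Column j of P is [uj]_D, since P maps C-coordinates to D-coordinates.
Expressing u1 in D: u1 = -c1 + 0·c2 + 2c3 - 2c4, so column 1 of P is (-1, 0, 2, -2).
Doing the same for each uj gives P = [[-1, 2, 0, -2], [0, -1, 0, -1], [2, 0, -2, 0], [-2, -2, -2, 0]].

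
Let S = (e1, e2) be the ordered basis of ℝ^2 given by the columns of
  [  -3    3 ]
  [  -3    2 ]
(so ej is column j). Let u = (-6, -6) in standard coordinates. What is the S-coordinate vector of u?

(2, 0)

We seek scalars with c_1 e1 + c_2 e2 = u; equivalently solve M c = u where the columns of M are e1, e2.
System: -3c_1 + 3c_2 = -6, -3c_1 + 2c_2 = -6; solving gives c_1 = 2, c_2 = 0.
Check: 2e1 + 0·e2 = (-6, -6).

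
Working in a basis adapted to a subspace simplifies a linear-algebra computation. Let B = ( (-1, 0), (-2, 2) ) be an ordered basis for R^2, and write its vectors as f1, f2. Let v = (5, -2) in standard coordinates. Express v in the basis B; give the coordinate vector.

[v]_B is the unique c with M c = v, where M has columns f1, f2.
System: -c_1 - 2c_2 = 5, 0c_1 + 2c_2 = -2; solving gives c_1 = -3, c_2 = -1.
Check: -3f1 - f2 = (5, -2).

(-3, -1)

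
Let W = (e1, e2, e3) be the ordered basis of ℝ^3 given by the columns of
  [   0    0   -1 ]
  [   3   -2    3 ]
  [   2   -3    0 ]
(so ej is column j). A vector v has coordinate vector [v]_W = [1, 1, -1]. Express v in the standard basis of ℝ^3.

By definition v = e1 + e2 - e3.
Summing componentwise gives [1, -2, -1].

[1, -2, -1]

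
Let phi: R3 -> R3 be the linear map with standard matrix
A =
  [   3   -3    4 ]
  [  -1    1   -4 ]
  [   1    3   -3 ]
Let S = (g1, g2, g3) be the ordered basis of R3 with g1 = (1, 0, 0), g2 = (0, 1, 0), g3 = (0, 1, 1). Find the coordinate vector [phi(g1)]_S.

Column 1 of [phi]_S is the S-coordinate vector of phi(g1).
In standard coordinates phi(g1) = A g1 = (3, -1, 1).
Converting to S: (3, -1, 1) = 3g1 - 2g2 + g3, so the coordinate vector is (3, -2, 1).

(3, -2, 1)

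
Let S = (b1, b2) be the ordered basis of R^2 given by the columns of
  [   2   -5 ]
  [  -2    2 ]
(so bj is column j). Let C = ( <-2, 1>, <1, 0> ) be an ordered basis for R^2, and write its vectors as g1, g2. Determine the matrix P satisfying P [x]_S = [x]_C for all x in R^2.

Let M have columns bj and N have columns gj. Then for every x, N [x]_C = x = M [x]_S, so P = N^(-1) M.
Since det N = -1, N^(-1) has integer entries; multiplying gives P = [[-2, 2], [-2, -1]].

[[-2, 2], [-2, -1]]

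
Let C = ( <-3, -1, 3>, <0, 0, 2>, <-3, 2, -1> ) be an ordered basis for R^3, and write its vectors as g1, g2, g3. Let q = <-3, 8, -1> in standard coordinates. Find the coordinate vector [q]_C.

<-2, 4, 3>

We seek scalars with c_1 g1 + ... + c_3 g3 = q; equivalently solve M c = q where the columns of M are g1, ..., g3.
Gaussian elimination on [M | q] yields c = (-2, 4, 3).
Check: -2g1 + 4g2 + 3g3 = <-3, 8, -1>.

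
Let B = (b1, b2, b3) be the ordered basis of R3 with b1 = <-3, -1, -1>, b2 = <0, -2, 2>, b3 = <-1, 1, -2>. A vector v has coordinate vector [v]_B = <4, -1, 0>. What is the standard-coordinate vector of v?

<-12, -2, -6>

By definition v = 4b1 - b2 + 0·b3.
Summing componentwise gives <-12, -2, -6>.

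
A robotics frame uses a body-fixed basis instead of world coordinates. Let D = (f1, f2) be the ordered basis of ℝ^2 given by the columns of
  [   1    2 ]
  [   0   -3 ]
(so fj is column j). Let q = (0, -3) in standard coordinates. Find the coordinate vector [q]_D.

We seek scalars with c_1 f1 + c_2 f2 = q; equivalently solve M c = q where the columns of M are f1, f2.
System: c_1 + 2c_2 = 0, 0c_1 - 3c_2 = -3; solving gives c_1 = -2, c_2 = 1.
Check: -2f1 + f2 = (0, -3).

(-2, 1)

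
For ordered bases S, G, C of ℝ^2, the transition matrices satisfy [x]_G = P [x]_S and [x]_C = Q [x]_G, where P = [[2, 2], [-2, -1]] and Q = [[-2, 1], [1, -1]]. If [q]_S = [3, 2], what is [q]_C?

First [q]_G = P [q]_S = [10, -8].
Then [q]_C = Q [q]_G = [-28, 18].

[-28, 18]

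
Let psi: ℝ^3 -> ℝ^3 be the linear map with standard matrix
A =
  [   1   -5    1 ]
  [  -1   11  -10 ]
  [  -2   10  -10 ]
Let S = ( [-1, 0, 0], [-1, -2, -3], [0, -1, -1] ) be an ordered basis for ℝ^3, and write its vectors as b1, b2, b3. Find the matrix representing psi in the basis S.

The j-th column of [psi]_S is [psi(bj)]_S.
psi(b1) = A b1 = [-1, 1, 2] = 2b1 - b2 + b3, so column 1 is [2, -1, 1].
Repeating for b2, b3 and assembling the columns gives [[2, -3, -3], [-1, -3, -1], [1, -3, 3]].

[[2, -3, -3], [-1, -3, -1], [1, -3, 3]]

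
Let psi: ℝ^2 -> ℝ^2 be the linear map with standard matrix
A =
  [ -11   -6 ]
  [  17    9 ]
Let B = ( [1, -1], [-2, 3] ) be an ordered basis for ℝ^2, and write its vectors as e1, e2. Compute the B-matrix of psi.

With P the matrix whose columns are e1, e2, [psi]_B = P^(-1) A P.
Column by column: psi(e1) = A e1 = [-5, 8]; its B-coordinates [1, 3] give column 1.
Continuing for each basis vector yields [psi]_B = [[1, -2], [3, -3]].

[[1, -2], [3, -3]]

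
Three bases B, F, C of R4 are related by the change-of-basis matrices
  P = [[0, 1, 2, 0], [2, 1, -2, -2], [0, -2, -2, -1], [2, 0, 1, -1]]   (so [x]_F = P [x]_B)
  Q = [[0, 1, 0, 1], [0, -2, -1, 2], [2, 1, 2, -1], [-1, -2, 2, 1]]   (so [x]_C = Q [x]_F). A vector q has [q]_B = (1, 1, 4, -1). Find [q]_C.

(4, 29, -10, -14)

Apply P to get F-coordinates (9, -3, -9, 7), then Q to get C-coordinates.
The result is [q]_C = (4, 29, -10, -14).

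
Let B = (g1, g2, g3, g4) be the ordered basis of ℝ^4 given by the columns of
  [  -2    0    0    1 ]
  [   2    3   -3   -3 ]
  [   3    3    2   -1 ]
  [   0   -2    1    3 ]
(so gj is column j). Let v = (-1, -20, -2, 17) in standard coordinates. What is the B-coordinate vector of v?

We seek scalars with c_1 g1 + ... + c_4 g4 = v; equivalently solve M c = v where the columns of M are g1, ..., g4.
Row-reducing the augmented matrix [M | v] gives c = (2, -3, 2, 3).
Check: 2g1 - 3g2 + 2g3 + 3g4 = (-1, -20, -2, 17).

(2, -3, 2, 3)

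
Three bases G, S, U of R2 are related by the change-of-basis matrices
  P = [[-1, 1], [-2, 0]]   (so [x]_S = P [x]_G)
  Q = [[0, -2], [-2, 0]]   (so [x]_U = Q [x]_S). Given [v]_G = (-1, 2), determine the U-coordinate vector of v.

Composing the changes, [v]_U = Q P [v]_G.
Q P = [[4, 0], [2, -2]]; applying this to (-1, 2) gives (-4, -6).

(-4, -6)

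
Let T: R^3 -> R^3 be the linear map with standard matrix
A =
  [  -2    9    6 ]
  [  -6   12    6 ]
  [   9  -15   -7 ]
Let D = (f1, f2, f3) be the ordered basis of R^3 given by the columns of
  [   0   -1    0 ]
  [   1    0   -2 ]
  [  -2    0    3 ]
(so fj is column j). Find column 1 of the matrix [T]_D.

[2, 3, 1]

Compute T(f1) = A f1 = [-3, 0, -1] in standard coordinates.
Then write this in D-coordinates: solve for y in y_1 f1 + ... + y_3 f3 = [-3, 0, -1].
This gives y = [2, 3, 1], which is column 1 of [T]_D.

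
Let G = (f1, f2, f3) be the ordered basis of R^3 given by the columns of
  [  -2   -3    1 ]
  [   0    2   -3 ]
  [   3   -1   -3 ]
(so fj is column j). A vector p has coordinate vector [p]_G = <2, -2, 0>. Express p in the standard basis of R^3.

<2, -4, 8>

By definition p = 2f1 - 2f2 + 0·f3.
Summing componentwise gives <2, -4, 8>.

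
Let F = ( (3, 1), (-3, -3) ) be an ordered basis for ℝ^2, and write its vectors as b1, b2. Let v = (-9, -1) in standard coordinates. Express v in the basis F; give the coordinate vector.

(-4, -1)

Write v = c_1 b1 + c_2 b2 and solve for the c_i.
System: 3c_1 - 3c_2 = -9, c_1 - 3c_2 = -1; solving gives c_1 = -4, c_2 = -1.
Check: -4b1 - b2 = (-9, -1).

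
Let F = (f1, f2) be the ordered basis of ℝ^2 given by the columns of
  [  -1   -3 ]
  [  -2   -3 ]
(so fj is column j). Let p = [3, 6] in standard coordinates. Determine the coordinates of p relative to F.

[-3, 0]

[p]_F is the unique c with M c = p, where M has columns f1, f2.
System: -c_1 - 3c_2 = 3, -2c_1 - 3c_2 = 6; solving gives c_1 = -3, c_2 = 0.
Check: -3f1 + 0·f2 = [3, 6].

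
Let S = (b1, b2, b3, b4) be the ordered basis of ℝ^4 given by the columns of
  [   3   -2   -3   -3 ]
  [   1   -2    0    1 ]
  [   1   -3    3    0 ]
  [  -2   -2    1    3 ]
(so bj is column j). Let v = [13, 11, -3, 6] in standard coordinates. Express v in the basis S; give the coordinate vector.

[3, -2, -4, 4]

[v]_S is the unique c with M c = v, where M has columns b1, ..., b4.
Gaussian elimination on [M | v] yields c = (3, -2, -4, 4).
Check: 3b1 - 2b2 - 4b3 + 4b4 = [13, 11, -3, 6].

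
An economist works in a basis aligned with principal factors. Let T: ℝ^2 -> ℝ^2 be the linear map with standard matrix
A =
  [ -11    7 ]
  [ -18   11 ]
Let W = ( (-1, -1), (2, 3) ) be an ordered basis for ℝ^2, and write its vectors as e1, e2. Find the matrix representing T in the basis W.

With P the matrix whose columns are e1, e2, [T]_W = P^(-1) A P.
Column by column: T(e1) = A e1 = (4, 7); its W-coordinates (2, 3) give column 1.
Continuing for each basis vector yields [T]_W = [[2, -3], [3, -2]].

[[2, -3], [3, -2]]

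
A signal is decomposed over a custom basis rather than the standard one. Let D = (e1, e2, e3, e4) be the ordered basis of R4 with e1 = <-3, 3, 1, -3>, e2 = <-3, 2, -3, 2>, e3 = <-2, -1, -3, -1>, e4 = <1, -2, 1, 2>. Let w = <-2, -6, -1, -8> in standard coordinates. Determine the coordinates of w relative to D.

We seek scalars with c_1 e1 + ... + c_4 e4 = w; equivalently solve M c = w where the columns of M are e1, ..., e4.
Row-reducing the augmented matrix [M | w] gives c = (1, -2, 3, 1).
Check: e1 - 2e2 + 3e3 + e4 = <-2, -6, -1, -8>.

<1, -2, 3, 1>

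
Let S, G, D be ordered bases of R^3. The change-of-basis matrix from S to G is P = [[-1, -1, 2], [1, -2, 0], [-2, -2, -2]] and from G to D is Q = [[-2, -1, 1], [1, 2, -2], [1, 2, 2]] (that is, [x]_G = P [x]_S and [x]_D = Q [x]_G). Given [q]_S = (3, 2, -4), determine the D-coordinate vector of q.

(25, -11, -19)

Composing the changes, [q]_D = Q P [q]_S.
Q P = [[-1, 2, -6], [5, -1, 6], [-3, -9, -2]]; applying this to (3, 2, -4) gives (25, -11, -19).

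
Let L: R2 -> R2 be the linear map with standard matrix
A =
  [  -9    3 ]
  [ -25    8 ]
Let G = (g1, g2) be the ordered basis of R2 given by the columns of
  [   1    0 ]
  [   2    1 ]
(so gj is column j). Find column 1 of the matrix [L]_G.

Compute L(g1) = A g1 = [-3, -9] in standard coordinates.
Then write this in G-coordinates: solve for y in y_1 g1 + y_2 g2 = [-3, -9].
This gives y = [-3, -3], which is column 1 of [L]_G.

[-3, -3]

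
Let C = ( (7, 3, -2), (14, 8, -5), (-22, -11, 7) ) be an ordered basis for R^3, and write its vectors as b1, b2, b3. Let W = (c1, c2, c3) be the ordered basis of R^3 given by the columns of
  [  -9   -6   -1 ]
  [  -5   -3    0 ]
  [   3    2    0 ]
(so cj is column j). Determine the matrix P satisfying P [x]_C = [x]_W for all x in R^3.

Take x = bj: its C-coordinates are the j-th standard unit vector, so P e_j — column j of P — equals [bj]_W.
b1 = 0·c1 - c2 - c3, giving column 1 = (0, -1, -1); repeating for each j gives P = [[0, -1, 1], [-1, -1, 2], [-1, 1, 1]].

[[0, -1, 1], [-1, -1, 2], [-1, 1, 1]]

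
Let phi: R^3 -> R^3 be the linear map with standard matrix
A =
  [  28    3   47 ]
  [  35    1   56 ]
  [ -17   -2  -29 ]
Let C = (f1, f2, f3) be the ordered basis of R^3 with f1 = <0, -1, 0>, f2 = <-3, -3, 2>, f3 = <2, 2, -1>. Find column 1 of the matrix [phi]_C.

Column 1 of [phi]_C is the C-coordinate vector of phi(f1).
In standard coordinates phi(f1) = A f1 = <-3, -1, 2>.
Converting to C: <-3, -1, 2> = -2f1 + f2 + 0·f3, so the coordinate vector is <-2, 1, 0>.

<-2, 1, 0>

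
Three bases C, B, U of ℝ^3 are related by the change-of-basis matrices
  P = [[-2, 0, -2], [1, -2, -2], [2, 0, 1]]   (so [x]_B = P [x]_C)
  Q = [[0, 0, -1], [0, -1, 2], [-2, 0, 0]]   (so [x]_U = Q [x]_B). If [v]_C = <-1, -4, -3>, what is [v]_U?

Apply P to get B-coordinates <8, 13, -5>, then Q to get U-coordinates.
The result is [v]_U = <5, -23, -16>.

<5, -23, -16>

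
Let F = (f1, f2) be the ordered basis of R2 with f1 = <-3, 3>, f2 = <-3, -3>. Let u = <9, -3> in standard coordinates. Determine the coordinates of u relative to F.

[u]_F is the unique c with M c = u, where M has columns f1, f2.
System: -3c_1 - 3c_2 = 9, 3c_1 - 3c_2 = -3; solving gives c_1 = -2, c_2 = -1.
Check: -2f1 - f2 = <9, -3>.

<-2, -1>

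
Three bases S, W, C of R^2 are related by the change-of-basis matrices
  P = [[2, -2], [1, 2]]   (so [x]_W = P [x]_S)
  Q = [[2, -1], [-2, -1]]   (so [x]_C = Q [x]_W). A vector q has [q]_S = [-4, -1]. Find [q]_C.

First [q]_W = P [q]_S = [-6, -6].
Then [q]_C = Q [q]_W = [-6, 18].

[-6, 18]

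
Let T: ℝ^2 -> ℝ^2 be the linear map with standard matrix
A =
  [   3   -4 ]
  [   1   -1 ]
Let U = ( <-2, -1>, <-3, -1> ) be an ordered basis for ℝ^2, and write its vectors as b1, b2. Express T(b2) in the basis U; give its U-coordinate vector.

Compute T(b2) = A b2 = <-5, -2> in standard coordinates.
Then write this in U-coordinates: solve for y in y_1 b1 + y_2 b2 = <-5, -2>.
This gives y = <1, 1>, which is column 2 of [T]_U.

<1, 1>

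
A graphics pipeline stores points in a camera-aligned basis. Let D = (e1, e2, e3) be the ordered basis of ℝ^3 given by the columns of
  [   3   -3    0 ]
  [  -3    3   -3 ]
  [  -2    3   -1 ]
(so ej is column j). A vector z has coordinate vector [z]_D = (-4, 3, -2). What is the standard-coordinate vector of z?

(-21, 27, 19)

z = M [z]_D, where M has columns e1, ..., e3.
Carrying out the matrix-vector product, z = (-21, 27, 19).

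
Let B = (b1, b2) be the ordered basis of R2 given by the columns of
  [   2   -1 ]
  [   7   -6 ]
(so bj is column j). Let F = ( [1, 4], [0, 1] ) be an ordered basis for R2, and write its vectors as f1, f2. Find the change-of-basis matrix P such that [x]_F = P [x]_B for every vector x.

Column j of P is [bj]_F, since P maps B-coordinates to F-coordinates.
Expressing b1 in F: b1 = 2f1 - f2, so column 1 of P is [2, -1].
Doing the same for each bj gives P = [[2, -1], [-1, -2]].

[[2, -1], [-1, -2]]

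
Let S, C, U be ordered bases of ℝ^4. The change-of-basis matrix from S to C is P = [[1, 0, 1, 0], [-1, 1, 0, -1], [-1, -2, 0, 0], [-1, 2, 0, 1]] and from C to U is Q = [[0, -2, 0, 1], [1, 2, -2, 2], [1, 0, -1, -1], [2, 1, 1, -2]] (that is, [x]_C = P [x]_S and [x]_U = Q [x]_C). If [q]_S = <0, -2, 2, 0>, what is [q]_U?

<0, -18, 2, 14>

First [q]_C = P [q]_S = <2, -2, 4, -4>.
Then [q]_U = Q [q]_C = <0, -18, 2, 14>.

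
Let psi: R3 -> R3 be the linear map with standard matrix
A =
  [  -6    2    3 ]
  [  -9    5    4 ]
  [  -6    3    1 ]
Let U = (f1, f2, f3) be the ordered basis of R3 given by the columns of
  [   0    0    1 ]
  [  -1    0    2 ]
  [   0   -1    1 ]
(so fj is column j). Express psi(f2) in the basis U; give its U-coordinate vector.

Column 2 of [psi]_U is the U-coordinate vector of psi(f2).
In standard coordinates psi(f2) = A f2 = <-3, -4, -1>.
Converting to U: <-3, -4, -1> = -2f1 - 2f2 - 3f3, so the coordinate vector is <-2, -2, -3>.

<-2, -2, -3>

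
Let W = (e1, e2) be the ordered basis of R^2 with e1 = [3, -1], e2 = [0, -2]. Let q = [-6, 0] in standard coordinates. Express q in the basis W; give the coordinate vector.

[-2, 1]

Write q = c_1 e1 + c_2 e2 and solve for the c_i.
System: 3c_1 + 0c_2 = -6, -c_1 - 2c_2 = 0; solving gives c_1 = -2, c_2 = 1.
Check: -2e1 + e2 = [-6, 0].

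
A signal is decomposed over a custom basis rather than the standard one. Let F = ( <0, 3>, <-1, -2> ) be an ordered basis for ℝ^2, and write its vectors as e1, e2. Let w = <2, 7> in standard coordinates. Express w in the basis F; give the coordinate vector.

Write w = c_1 e1 + c_2 e2 and solve for the c_i.
System: 0c_1 - c_2 = 2, 3c_1 - 2c_2 = 7; solving gives c_1 = 1, c_2 = -2.
Check: e1 - 2e2 = <2, 7>.

<1, -2>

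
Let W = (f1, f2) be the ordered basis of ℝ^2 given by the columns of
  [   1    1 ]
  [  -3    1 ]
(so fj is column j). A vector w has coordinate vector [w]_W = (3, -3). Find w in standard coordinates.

(0, -12)

By definition w = 3f1 - 3f2.
Summing componentwise gives (0, -12).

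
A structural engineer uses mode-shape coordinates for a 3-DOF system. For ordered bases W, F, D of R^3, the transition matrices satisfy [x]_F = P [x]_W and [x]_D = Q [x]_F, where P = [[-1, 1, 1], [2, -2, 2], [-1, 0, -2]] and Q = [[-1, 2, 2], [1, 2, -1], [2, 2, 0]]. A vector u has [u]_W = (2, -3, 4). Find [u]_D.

(17, 45, 34)

Apply P to get F-coordinates (-1, 18, -10), then Q to get D-coordinates.
The result is [u]_D = (17, 45, 34).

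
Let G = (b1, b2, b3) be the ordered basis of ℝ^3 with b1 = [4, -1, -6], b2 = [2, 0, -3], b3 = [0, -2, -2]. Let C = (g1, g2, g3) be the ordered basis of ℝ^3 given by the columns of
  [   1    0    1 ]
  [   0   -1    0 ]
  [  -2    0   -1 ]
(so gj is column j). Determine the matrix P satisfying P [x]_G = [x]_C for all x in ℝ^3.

Take x = bj: its G-coordinates are the j-th standard unit vector, so P e_j — column j of P — equals [bj]_C.
b1 = 2g1 + g2 + 2g3, giving column 1 = [2, 1, 2]; repeating for each j gives P = [[2, 1, 2], [1, 0, 2], [2, 1, -2]].

[[2, 1, 2], [1, 0, 2], [2, 1, -2]]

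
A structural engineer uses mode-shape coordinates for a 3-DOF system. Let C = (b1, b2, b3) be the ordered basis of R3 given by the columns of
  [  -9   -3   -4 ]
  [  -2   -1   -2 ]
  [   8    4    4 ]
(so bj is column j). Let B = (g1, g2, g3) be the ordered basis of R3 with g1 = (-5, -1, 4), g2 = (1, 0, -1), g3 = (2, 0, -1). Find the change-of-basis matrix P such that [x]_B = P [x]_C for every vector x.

[[2, 1, 2], [-1, -2, 2], [1, 2, 2]]

Take x = bj: its C-coordinates are the j-th standard unit vector, so P e_j — column j of P — equals [bj]_B.
b1 = 2g1 - g2 + g3, giving column 1 = (2, -1, 1); repeating for each j gives P = [[2, 1, 2], [-1, -2, 2], [1, 2, 2]].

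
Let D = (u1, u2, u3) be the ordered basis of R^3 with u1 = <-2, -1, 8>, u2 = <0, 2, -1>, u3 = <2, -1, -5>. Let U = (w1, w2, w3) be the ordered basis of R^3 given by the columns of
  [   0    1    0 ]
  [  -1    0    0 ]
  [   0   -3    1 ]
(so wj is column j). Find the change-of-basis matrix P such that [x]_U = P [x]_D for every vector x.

[[1, -2, 1], [-2, 0, 2], [2, -1, 1]]

Take x = uj: its D-coordinates are the j-th standard unit vector, so P e_j — column j of P — equals [uj]_U.
u1 = w1 - 2w2 + 2w3, giving column 1 = <1, -2, 2>; repeating for each j gives P = [[1, -2, 1], [-2, 0, 2], [2, -1, 1]].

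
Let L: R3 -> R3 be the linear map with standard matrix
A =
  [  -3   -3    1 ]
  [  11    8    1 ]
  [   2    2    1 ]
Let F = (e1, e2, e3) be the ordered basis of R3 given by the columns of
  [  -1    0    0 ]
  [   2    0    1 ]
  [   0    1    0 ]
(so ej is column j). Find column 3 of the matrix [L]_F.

Compute L(e3) = A e3 = <-3, 8, 2> in standard coordinates.
Then write this in F-coordinates: solve for y in y_1 e1 + ... + y_3 e3 = <-3, 8, 2>.
This gives y = <3, 2, 2>, which is column 3 of [L]_F.

<3, 2, 2>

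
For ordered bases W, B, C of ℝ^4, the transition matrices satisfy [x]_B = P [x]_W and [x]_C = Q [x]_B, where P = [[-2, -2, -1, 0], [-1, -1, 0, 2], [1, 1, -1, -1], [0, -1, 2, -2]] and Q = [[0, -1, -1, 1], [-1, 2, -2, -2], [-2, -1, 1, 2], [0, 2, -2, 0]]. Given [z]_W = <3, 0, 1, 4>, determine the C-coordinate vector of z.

<-9, 33, -5, 14>

Composing the changes, [z]_C = Q P [z]_W.
Q P = [[0, -1, 3, -3], [-2, 0, -1, 10], [6, 4, 5, -7], [-4, -4, 2, 6]]; applying this to <3, 0, 1, 4> gives <-9, 33, -5, 14>.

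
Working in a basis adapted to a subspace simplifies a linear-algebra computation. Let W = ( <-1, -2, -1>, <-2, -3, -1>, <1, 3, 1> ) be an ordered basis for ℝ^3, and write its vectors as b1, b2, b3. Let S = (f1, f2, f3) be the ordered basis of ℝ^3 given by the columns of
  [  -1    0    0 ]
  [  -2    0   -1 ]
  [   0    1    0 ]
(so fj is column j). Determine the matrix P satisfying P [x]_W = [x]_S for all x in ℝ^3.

[[1, 2, -1], [-1, -1, 1], [0, -1, -1]]

Let M have columns bj and N have columns fj. Then for every x, N [x]_S = x = M [x]_W, so P = N^(-1) M.
Since det N = -1, N^(-1) has integer entries; multiplying gives P = [[1, 2, -1], [-1, -1, 1], [0, -1, -1]].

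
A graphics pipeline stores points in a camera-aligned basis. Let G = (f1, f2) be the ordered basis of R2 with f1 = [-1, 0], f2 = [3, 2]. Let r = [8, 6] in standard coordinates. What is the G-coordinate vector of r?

[1, 3]

Write r = c_1 f1 + c_2 f2 and solve for the c_i.
System: -c_1 + 3c_2 = 8, 0c_1 + 2c_2 = 6; solving gives c_1 = 1, c_2 = 3.
Check: f1 + 3f2 = [8, 6].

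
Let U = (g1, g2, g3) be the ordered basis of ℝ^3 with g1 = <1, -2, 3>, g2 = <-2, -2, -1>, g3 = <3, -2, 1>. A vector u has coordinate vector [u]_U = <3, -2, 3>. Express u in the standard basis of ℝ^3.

By definition u = 3g1 - 2g2 + 3g3.
Summing componentwise gives <16, -8, 14>.

<16, -8, 14>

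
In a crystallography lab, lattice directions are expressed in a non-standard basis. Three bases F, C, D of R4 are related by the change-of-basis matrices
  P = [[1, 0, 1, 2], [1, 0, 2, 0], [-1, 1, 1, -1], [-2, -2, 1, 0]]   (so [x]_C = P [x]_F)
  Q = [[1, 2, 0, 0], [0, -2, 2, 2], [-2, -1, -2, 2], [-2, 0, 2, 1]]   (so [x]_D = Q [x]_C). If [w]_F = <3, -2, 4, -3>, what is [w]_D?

<23, -14, -13, 4>

Composing the changes, [w]_D = Q P [w]_F.
Q P = [[3, 0, 5, 2], [-8, -2, 0, -2], [-5, -6, -4, -2], [-6, 0, 1, -6]]; applying this to <3, -2, 4, -3> gives <23, -14, -13, 4>.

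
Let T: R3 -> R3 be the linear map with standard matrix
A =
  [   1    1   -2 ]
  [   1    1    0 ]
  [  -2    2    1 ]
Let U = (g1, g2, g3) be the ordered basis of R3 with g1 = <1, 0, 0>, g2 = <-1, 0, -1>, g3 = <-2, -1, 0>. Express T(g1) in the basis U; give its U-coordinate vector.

<1, 2, -1>

Column 1 of [T]_U is the U-coordinate vector of T(g1).
In standard coordinates T(g1) = A g1 = <1, 1, -2>.
Converting to U: <1, 1, -2> = g1 + 2g2 - g3, so the coordinate vector is <1, 2, -1>.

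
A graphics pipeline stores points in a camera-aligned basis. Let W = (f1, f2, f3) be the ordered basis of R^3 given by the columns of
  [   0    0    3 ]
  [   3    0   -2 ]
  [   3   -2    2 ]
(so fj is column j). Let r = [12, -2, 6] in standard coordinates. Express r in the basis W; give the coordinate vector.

We seek scalars with c_1 f1 + ... + c_3 f3 = r; equivalently solve M c = r where the columns of M are f1, ..., f3.
Row-reducing the augmented matrix [M | r] gives c = (2, 4, 4).
Check: 2f1 + 4f2 + 4f3 = [12, -2, 6].

[2, 4, 4]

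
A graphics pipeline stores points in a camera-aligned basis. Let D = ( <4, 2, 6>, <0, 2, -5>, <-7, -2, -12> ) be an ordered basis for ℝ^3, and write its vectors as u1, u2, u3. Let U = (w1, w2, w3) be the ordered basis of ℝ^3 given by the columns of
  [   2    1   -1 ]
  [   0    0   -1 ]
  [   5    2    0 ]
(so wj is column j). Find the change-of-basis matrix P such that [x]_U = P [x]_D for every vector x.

Column j of P is [uj]_U, since P maps D-coordinates to U-coordinates.
Expressing u1 in U: u1 = 2w1 - 2w2 - 2w3, so column 1 of P is <2, -2, -2>.
Doing the same for each uj gives P = [[2, -1, -2], [-2, 0, -1], [-2, -2, 2]].

[[2, -1, -2], [-2, 0, -1], [-2, -2, 2]]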